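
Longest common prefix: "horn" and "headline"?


Word 1: "horn"
Word 2: "headline"
Comparing from start:
  Pos 0: 'h' == 'h'
  Pos 1: 'o' != 'e' (stop)
LCP = "h" (length 1)


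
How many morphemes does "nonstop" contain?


Word: "nonstop"
Morphemes: non- / stop
Each morpheme carries meaning
= 2 morphemes


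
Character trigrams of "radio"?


Word: "radio" (length 5)
Number of trigrams = 5 - 3 + 1 = 3
  Position 0: "rad"
  Position 1: "adi"
  Position 2: "dio"
Trigrams = "rad", "adi", "dio"


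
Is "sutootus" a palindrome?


Word: "sutootus"
Reversed: "sutootus"
Forward == Backward? sutootus == sutootus
Palindrome = Yes


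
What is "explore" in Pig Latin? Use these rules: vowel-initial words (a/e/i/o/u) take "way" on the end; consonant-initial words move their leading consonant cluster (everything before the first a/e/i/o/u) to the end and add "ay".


Word: "explore"
Starts with vowel → add 'way'
Pig Latin = "exploreway"


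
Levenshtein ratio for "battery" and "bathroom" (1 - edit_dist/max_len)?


Word 1: "battery" (length 7)
Word 2: "bathroom" (length 8)
One optimal edit sequence:
  1. keep 'b'
  2. keep 'a'
  3. keep 't'
  4. insert 'h'  (+1)
  5. substitute 't' -> 'r'  (+1)
  6. substitute 'e' -> 'o'  (+1)
  7. substitute 'r' -> 'o'  (+1)
  8. substitute 'y' -> 'm'  (+1)
Edit distance = 5
Max length = max(7, 8) = 8
Similarity = 1 - 5/8
= 0.3750


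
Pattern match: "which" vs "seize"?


Pattern of "which": [0, 1, 2, 3, 1]
Pattern of "seize": [0, 1, 2, 3, 1]
Patterns match
Same pattern = Yes


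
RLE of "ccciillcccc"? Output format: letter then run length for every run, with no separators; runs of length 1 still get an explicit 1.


String: "ccciillcccc"
Scanning for consecutive runs:
  'c' x 3
  'i' x 2
  'l' x 2
  'c' x 4
RLE = "c3i2l2c4"


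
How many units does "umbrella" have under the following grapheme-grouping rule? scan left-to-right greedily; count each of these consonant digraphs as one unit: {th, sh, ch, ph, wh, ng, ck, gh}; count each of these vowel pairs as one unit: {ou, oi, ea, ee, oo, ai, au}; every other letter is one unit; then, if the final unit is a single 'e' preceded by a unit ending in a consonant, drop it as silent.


Word: "umbrella" (8 letters)
Left-to-right scan:
  1. 'u' (letter)
  2. 'm' (letter)
  3. 'b' (letter)
  4. 'r' (letter)
  5. 'e' (letter)
  6. 'l' (letter)
  7. 'l' (letter)
  8. 'a' (letter)
Units from scan: 8
Sound units = 8 units


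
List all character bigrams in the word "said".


Word: "said" (length 4)
Number of bigrams = 4 - 2 + 1 = 3
  Position 0: "sa"
  Position 1: "ai"
  Position 2: "id"
Bigrams = "sa", "ai", "id"


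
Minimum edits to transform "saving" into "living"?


Word 1: "saving" (length 6)
Word 2: "living" (length 6)
One optimal edit sequence (insert/delete/substitute each cost 1):
  1. substitute 's' -> 'l'  (+1)
  2. substitute 'a' -> 'i'  (+1)
  3. keep 'v'
  4. keep 'i'
  5. keep 'n'
  6. keep 'g'
Total edit operations: 2
Edit distance = 2


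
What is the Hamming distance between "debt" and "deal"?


Comparing character by character (same length = 4):
  Pos 0: 'd' vs 'd' =
  Pos 1: 'e' vs 'e' =
  Pos 2: 'b' vs 'a' !=
  Pos 3: 't' vs 'l' !=
Hamming distance = 2


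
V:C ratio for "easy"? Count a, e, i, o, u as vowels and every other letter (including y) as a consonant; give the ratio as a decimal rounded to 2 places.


Word: "easy"
Vowels (a,e,i,o,u): 2
Consonants: 2
Ratio = 2/2
= 1.00


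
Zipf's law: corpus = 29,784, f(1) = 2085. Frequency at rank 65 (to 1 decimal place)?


Zipf's law: f(r) = f(1) / r
f(1) = 2085
f(65) = 2085 / 65
= 32.1 occurrences


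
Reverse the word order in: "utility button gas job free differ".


Original: "utility button gas job free differ"
Words (1..n): utility | button | gas | job | free | differ
Reversed (n..1): differ | free | job | gas | button | utility
Result = "differ free job gas button utility"


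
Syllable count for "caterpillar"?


Word: "caterpillar"
Syllable breakdown: cat-er-pil-lar
Counting: 4 parts
= 4 syllables


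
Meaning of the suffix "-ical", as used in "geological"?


Suffix: -ical
As in: geological -> geology + -ical, with a spelling change
Meaning = relating to


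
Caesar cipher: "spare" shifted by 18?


Word: "spare"
Shift: 18
Each letter → (letter + shift) mod 26:
  's' (18) + 18 = 10 → 'k'
  'p' (15) + 18 = 7 → 'h'
  'a' (0) + 18 = 18 → 's'
  'r' (17) + 18 = 9 → 'j'
  'e' (4) + 18 = 22 → 'w'
Result = "khsjw"


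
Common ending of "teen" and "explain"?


Word 1: "teen"
Word 2: "explain"
Comparing from end:
  Pos -1: 'n' == 'n'
  Pos -2: 'e' != 'i' (stop)
LCS = "n" (length 1)


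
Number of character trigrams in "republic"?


Word: "republic" (length 8)
Number of 3-grams = length - 3 + 1 = 8 - 3 + 1
= 6


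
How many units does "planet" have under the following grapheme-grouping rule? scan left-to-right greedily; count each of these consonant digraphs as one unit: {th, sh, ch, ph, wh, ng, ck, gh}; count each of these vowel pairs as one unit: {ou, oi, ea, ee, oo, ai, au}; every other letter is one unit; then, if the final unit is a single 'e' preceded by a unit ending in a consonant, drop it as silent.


Word: "planet" (6 letters)
Left-to-right scan:
  1. 'p' (letter)
  2. 'l' (letter)
  3. 'a' (letter)
  4. 'n' (letter)
  5. 'e' (letter)
  6. 't' (letter)
Units from scan: 6
Sound units = 6 units


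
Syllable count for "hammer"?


Word: "hammer"
Syllable breakdown: ham / mer
Counting: 2 parts
= 2 syllables


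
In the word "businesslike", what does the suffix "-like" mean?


Suffix: -like
Example: businesslike (business + -like)
Meaning = resembling


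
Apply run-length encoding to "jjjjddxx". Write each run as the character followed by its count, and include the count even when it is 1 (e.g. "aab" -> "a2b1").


String: "jjjjddxx"
Scanning for consecutive runs:
  'j' x 4
  'd' x 2
  'x' x 2
RLE = "j4d2x2"


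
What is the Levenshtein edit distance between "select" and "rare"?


Word 1: "select" (length 6)
Word 2: "rare" (length 4)
One optimal edit sequence (insert/delete/substitute each cost 1):
  1. substitute 's' -> 'r'  (+1)
  2. substitute 'e' -> 'a'  (+1)
  3. substitute 'l' -> 'r'  (+1)
  4. keep 'e'
  5. delete 'c'  (+1)
  6. delete 't'  (+1)
Total edit operations: 5
Edit distance = 5


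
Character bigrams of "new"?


Word: "new" (length 3)
Number of bigrams = 3 - 2 + 1 = 2
  Position 0: "ne"
  Position 1: "ew"
Bigrams = "ne", "ew"


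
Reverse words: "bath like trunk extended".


Original: "bath like trunk extended"
Words (1..n): bath | like | trunk | extended
Reversed (n..1): extended | trunk | like | bath
Result = "extended trunk like bath"


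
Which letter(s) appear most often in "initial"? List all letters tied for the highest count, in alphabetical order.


Word: "initial"
Letter counts:
  'a': 1
  'i': 3
  'l': 1
  'n': 1
  't': 1
Maximum count = 3
Most frequent = 'i' (3 times each)


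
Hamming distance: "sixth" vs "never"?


Comparing character by character (same length = 5):
  Pos 0: 's' vs 'n' !=
  Pos 1: 'i' vs 'e' !=
  Pos 2: 'x' vs 'v' !=
  Pos 3: 't' vs 'e' !=
  Pos 4: 'h' vs 'r' !=
Hamming distance = 5


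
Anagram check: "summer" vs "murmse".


Word 1: "summer" → sorted: emmrsu
Word 2: "murmse" → sorted: emmrsu
Same letters? emmrsu == emmrsu
Anagram = Yes


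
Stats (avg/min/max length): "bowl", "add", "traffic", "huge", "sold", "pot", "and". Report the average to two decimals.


Lengths: "bowl"=4, "add"=3, "traffic"=7, "huge"=4, "sold"=4, "pot"=3, "and"=3
Sum = 28, Count = 7
Average = 28/7 = 4.00
= avg=4.00, min=3, max=7


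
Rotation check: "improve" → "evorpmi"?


Word: "improve", Candidate: "evorpmi"
Method: check if candidate is substring of word+word
"improveimprove" contains "evorpmi"? No
Is rotation = No


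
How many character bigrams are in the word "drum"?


Word: "drum" (length 4)
Number of 2-grams = length - 2 + 1 = 4 - 2 + 1
= 3


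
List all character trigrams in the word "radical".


Word: "radical" (length 7)
Number of trigrams = 7 - 3 + 1 = 5
  Position 0: "rad"
  Position 1: "adi"
  Position 2: "dic"
  Position 3: "ica"
  Position 4: "cal"
Trigrams = "rad", "adi", "dic", "ica", "cal"


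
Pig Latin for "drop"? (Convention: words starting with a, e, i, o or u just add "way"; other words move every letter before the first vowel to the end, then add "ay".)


Word: "drop"
Starts with consonant(s) → move to end, add 'ay'
Consonant cluster: "dr"
Pig Latin = "opdray"


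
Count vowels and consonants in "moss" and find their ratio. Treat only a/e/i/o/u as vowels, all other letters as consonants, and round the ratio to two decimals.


Word: "moss"
Vowels (a,e,i,o,u): 1
Consonants: 3
Ratio = 1/3
= 0.33


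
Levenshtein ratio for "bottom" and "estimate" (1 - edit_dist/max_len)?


Word 1: "bottom" (length 6)
Word 2: "estimate" (length 8)
One optimal edit sequence:
  1. substitute 'b' -> 'e'  (+1)
  2. substitute 'o' -> 's'  (+1)
  3. keep 't'
  4. insert 'i'  (+1)
  5. insert 'm'  (+1)
  6. substitute 't' -> 'a'  (+1)
  7. substitute 'o' -> 't'  (+1)
  8. substitute 'm' -> 'e'  (+1)
Edit distance = 7
Max length = max(6, 8) = 8
Similarity = 1 - 7/8
= 0.1250


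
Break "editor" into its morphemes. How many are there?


Word: "editor"
Morphemes: edit + -or
Each morpheme carries meaning
= 2 morphemes


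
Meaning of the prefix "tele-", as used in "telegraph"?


Prefix: tele-
Example: telegraph = tele- + graph
Meaning = distant


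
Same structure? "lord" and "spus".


Pattern of "lord": [0, 1, 2, 3]
Pattern of "spus": [0, 1, 2, 0]
Patterns do not match
Same pattern = No


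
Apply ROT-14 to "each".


Word: "each"
Shift: 14
Each letter → (letter + shift) mod 26:
  'e' (4) + 14 = 18 → 's'
  'a' (0) + 14 = 14 → 'o'
  'c' (2) + 14 = 16 → 'q'
  'h' (7) + 14 = 21 → 'v'
Result = "soqv"


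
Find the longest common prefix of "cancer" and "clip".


Word 1: "cancer"
Word 2: "clip"
Comparing from start:
  Pos 0: 'c' == 'c'
  Pos 1: 'a' != 'l' (stop)
LCP = "c" (length 1)


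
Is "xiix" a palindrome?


Word: "xiix"
Reversed: "xiix"
Forward == Backward? xiix == xiix
Palindrome = Yes


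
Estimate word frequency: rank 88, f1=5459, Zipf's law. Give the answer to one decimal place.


Zipf's law: f(r) = f(1) / r
f(1) = 5459
f(88) = 5459 / 88
= 62.0 occurrences


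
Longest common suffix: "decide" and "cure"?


Word 1: "decide"
Word 2: "cure"
Comparing from end:
  Pos -1: 'e' == 'e'
  Pos -2: 'd' != 'r' (stop)
LCS = "e" (length 1)


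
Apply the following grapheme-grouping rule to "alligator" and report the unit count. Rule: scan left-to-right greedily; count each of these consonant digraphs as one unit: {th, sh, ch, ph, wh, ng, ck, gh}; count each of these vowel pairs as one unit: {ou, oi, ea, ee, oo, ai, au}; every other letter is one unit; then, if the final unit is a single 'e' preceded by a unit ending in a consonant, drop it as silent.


Word: "alligator" (9 letters)
Left-to-right scan:
  (1) 'a' (letter)
  (2) 'l' (letter)
  (3) 'l' (letter)
  (4) 'i' (letter)
  (5) 'g' (letter)
  (6) 'a' (letter)
  (7) 't' (letter)
  (8) 'o' (letter)
  (9) 'r' (letter)
Units from scan: 9
Sound units = 9 units


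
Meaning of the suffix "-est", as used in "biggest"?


Suffix: -est
As in: biggest -> big + -est, with a spelling change
Meaning = most


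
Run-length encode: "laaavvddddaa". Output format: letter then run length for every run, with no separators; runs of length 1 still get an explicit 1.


String: "laaavvddddaa"
Scanning for consecutive runs:
  'l' x 1
  'a' x 3
  'v' x 2
  'd' x 4
  'a' x 2
RLE = "l1a3v2d4a2"


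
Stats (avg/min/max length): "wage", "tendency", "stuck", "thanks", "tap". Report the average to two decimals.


Lengths: "wage"=4, "tendency"=8, "stuck"=5, "thanks"=6, "tap"=3
Sum = 26, Count = 5
Average = 26/5 = 5.20
= avg=5.20, min=3, max=8


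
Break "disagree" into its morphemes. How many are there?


Word: "disagree"
Morphemes: dis- + agree
Each morpheme carries meaning
= 2 morphemes


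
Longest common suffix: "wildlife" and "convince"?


Word 1: "wildlife"
Word 2: "convince"
Comparing from end:
  Pos -1: 'e' == 'e'
  Pos -2: 'f' != 'c' (stop)
LCS = "e" (length 1)


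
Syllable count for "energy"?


Word: "energy"
Syllable breakdown: en / er / gy
Counting: 3 parts
= 3 syllables


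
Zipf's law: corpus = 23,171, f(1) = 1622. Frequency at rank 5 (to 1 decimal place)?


Zipf's law: f(r) = f(1) / r
f(1) = 1622
f(5) = 1622 / 5
= 324.4 occurrences


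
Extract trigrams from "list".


Word: "list" (length 4)
Number of trigrams = 4 - 3 + 1 = 2
  Position 0: "lis"
  Position 1: "ist"
Trigrams = "lis", "ist"


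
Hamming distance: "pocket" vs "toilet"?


Comparing character by character (same length = 6):
  Pos 0: 'p' vs 't' !=
  Pos 1: 'o' vs 'o' =
  Pos 2: 'c' vs 'i' !=
  Pos 3: 'k' vs 'l' !=
  Pos 4: 'e' vs 'e' =
  Pos 5: 't' vs 't' =
Hamming distance = 3


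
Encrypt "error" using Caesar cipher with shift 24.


Word: "error"
Shift: 24
Each letter → (letter + shift) mod 26:
  'e' (4) + 24 = 2 → 'c'
  'r' (17) + 24 = 15 → 'p'
  'r' (17) + 24 = 15 → 'p'
  'o' (14) + 24 = 12 → 'm'
  'r' (17) + 24 = 15 → 'p'
Result = "cppmp"


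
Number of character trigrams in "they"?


Word: "they" (length 4)
Number of 3-grams = length - 3 + 1 = 4 - 3 + 1
= 2


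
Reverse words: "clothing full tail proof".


Original: "clothing full tail proof"
Words (1..n): clothing | full | tail | proof
Reversed (n..1): proof | tail | full | clothing
Result = "proof tail full clothing"


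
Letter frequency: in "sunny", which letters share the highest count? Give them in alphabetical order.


Word: "sunny"
Letter counts:
  'n': 2
  's': 1
  'u': 1
  'y': 1
Maximum count = 2
Most frequent = 'n' (2 times each)


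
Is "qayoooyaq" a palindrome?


Word: "qayoooyaq"
Reversed: "qayoooyaq"
Forward == Backward? qayoooyaq == qayoooyaq
Palindrome = Yes


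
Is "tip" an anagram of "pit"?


Word 1: "pit" → sorted: ipt
Word 2: "tip" → sorted: ipt
Same letters? ipt == ipt
Anagram = Yes


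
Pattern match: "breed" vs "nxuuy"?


Pattern of "breed": [0, 1, 2, 2, 3]
Pattern of "nxuuy": [0, 1, 2, 2, 3]
Patterns match
Same pattern = Yes


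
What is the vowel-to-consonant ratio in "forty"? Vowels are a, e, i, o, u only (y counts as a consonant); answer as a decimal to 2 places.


Word: "forty"
Vowels (a,e,i,o,u): 1
Consonants: 4
Ratio = 1/4
= 0.25


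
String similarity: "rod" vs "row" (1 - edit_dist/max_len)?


Word 1: "rod" (length 3)
Word 2: "row" (length 3)
One optimal edit sequence:
  1. keep 'r'
  2. keep 'o'
  3. substitute 'd' -> 'w'  (+1)
Edit distance = 1
Max length = max(3, 3) = 3
Similarity = 1 - 1/3
= 0.6667


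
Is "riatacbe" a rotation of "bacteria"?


Word: "bacteria", Candidate: "riatacbe"
Method: check if candidate is substring of word+word
"bacteriabacteria" contains "riatacbe"? No
Is rotation = No


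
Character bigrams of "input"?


Word: "input" (length 5)
Number of bigrams = 5 - 2 + 1 = 4
  Position 0: "in"
  Position 1: "np"
  Position 2: "pu"
  Position 3: "ut"
Bigrams = "in", "np", "pu", "ut"


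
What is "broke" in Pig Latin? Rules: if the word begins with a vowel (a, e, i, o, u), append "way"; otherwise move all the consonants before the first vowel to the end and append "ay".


Word: "broke"
Starts with consonant(s) → move to end, add 'ay'
Consonant cluster: "br"
Pig Latin = "okebray"


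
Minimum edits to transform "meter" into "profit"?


Word 1: "meter" (length 5)
Word 2: "profit" (length 6)
One optimal edit sequence (insert/delete/substitute each cost 1):
  1. insert 'p'  (+1)
  2. substitute 'm' -> 'r'  (+1)
  3. substitute 'e' -> 'o'  (+1)
  4. substitute 't' -> 'f'  (+1)
  5. substitute 'e' -> 'i'  (+1)
  6. substitute 'r' -> 't'  (+1)
Total edit operations: 6
Edit distance = 6


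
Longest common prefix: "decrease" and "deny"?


Word 1: "decrease"
Word 2: "deny"
Comparing from start:
  Pos 0: 'd' == 'd'
  Pos 1: 'e' == 'e'
  Pos 2: 'c' != 'n' (stop)
LCP = "de" (length 2)


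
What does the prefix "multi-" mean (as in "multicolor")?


Prefix: multi-
Example: multicolor (multi- + color)
Meaning = many


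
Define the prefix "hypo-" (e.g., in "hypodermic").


Prefix: hypo-
Example: hypodermic (hypo- + dermic)
Meaning = under / below normal


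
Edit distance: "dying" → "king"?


Word 1: "dying" (length 5)
Word 2: "king" (length 4)
One optimal edit sequence (insert/delete/substitute each cost 1):
  1. delete 'd'  (+1)
  2. substitute 'y' -> 'k'  (+1)
  3. keep 'i'
  4. keep 'n'
  5. keep 'g'
Total edit operations: 2
Edit distance = 2


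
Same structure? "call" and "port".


Pattern of "call": [0, 1, 2, 2]
Pattern of "port": [0, 1, 2, 3]
Patterns do not match
Same pattern = No


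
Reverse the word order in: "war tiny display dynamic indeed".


Original: "war tiny display dynamic indeed"
Words (1..n): war | tiny | display | dynamic | indeed
Reversed (n..1): indeed | dynamic | display | tiny | war
Result = "indeed dynamic display tiny war"


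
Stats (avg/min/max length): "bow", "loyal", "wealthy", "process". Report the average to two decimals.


Lengths: "bow"=3, "loyal"=5, "wealthy"=7, "process"=7
Sum = 22, Count = 4
Average = 22/4 = 5.50
= avg=5.50, min=3, max=7


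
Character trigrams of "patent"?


Word: "patent" (length 6)
Number of trigrams = 6 - 3 + 1 = 4
  Position 0: "pat"
  Position 1: "ate"
  Position 2: "ten"
  Position 3: "ent"
Trigrams = "pat", "ate", "ten", "ent"


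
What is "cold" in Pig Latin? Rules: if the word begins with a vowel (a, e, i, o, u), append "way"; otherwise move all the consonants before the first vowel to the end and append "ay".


Word: "cold"
Starts with consonant(s) → move to end, add 'ay'
Consonant cluster: "c"
Pig Latin = "oldcay"


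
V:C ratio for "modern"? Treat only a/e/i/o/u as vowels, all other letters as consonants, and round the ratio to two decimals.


Word: "modern"
Vowels (a,e,i,o,u): 2
Consonants: 4
Ratio = 2/4
= 0.50


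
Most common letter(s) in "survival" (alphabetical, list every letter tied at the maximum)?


Word: "survival"
Letter counts:
  'a': 1
  'i': 1
  'l': 1
  'r': 1
  's': 1
  'u': 1
  'v': 2
Maximum count = 2
Most frequent = 'v' (2 times each)


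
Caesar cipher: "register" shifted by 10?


Word: "register"
Shift: 10
Each letter → (letter + shift) mod 26:
  'r' (17) + 10 = 1 → 'b'
  'e' (4) + 10 = 14 → 'o'
  'g' (6) + 10 = 16 → 'q'
  'i' (8) + 10 = 18 → 's'
  's' (18) + 10 = 2 → 'c'
  't' (19) + 10 = 3 → 'd'
  'e' (4) + 10 = 14 → 'o'
  'r' (17) + 10 = 1 → 'b'
Result = "boqscdob"


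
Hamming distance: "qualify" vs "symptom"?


Comparing character by character (same length = 7):
  Pos 0: 'q' vs 's' !=
  Pos 1: 'u' vs 'y' !=
  Pos 2: 'a' vs 'm' !=
  Pos 3: 'l' vs 'p' !=
  Pos 4: 'i' vs 't' !=
  Pos 5: 'f' vs 'o' !=
  Pos 6: 'y' vs 'm' !=
Hamming distance = 7


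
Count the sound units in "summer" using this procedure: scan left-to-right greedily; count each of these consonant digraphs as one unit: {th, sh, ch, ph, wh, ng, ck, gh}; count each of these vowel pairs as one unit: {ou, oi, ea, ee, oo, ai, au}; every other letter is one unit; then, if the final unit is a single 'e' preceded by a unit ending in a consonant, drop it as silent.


Word: "summer" (6 letters)
Left-to-right scan:
  (1) 's' (letter)
  (2) 'u' (letter)
  (3) 'm' (letter)
  (4) 'm' (letter)
  (5) 'e' (letter)
  (6) 'r' (letter)
Units from scan: 6
Sound units = 6 units


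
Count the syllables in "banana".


Word: "banana"
Syllable breakdown: ba / na / na
Counting: 3 parts
= 3 syllables


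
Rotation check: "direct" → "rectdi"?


Word: "direct", Candidate: "rectdi"
Method: check if candidate is substring of word+word
"directdirect" contains "rectdi"? Yes
Is rotation = Yes


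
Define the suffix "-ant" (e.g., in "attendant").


Suffix: -ant
Example: attendant (attend + -ant)
Meaning = one who / that which


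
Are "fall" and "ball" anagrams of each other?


Word 1: "fall" → sorted: afll
Word 2: "ball" → sorted: abll
Same letters? afll != abll
Anagram = No


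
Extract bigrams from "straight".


Word: "straight" (length 8)
Number of bigrams = 8 - 2 + 1 = 7
  Position 0: "st"
  Position 1: "tr"
  Position 2: "ra"
  Position 3: "ai"
  Position 4: "ig"
  Position 5: "gh"
  Position 6: "ht"
Bigrams = "st", "tr", "ra", "ai", "ig", "gh", "ht"


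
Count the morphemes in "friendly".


Word: "friendly"
Morphemes: friend | -ly
Each morpheme carries meaning
= 2 morphemes


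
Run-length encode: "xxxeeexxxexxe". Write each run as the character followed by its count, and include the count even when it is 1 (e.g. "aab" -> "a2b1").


String: "xxxeeexxxexxe"
Scanning for consecutive runs:
  'x' x 3
  'e' x 3
  'x' x 3
  'e' x 1
  'x' x 2
  'e' x 1
RLE = "x3e3x3e1x2e1"


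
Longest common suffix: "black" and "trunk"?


Word 1: "black"
Word 2: "trunk"
Comparing from end:
  Pos -1: 'k' == 'k'
  Pos -2: 'c' != 'n' (stop)
LCS = "k" (length 1)


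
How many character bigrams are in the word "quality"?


Word: "quality" (length 7)
Number of 2-grams = length - 2 + 1 = 7 - 2 + 1
= 6


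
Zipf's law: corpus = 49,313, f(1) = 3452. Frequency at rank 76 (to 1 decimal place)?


Zipf's law: f(r) = f(1) / r
f(1) = 3452
f(76) = 3452 / 76
= 45.4 occurrences


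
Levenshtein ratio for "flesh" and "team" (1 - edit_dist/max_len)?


Word 1: "flesh" (length 5)
Word 2: "team" (length 4)
One optimal edit sequence:
  1. delete 'f'  (+1)
  2. substitute 'l' -> 't'  (+1)
  3. keep 'e'
  4. substitute 's' -> 'a'  (+1)
  5. substitute 'h' -> 'm'  (+1)
Edit distance = 4
Max length = max(5, 4) = 5
Similarity = 1 - 4/5
= 0.2000


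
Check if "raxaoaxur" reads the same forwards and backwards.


Word: "raxaoaxur"
Reversed: "ruxaoaxar"
Forward == Backward? raxaoaxur != ruxaoaxar
Palindrome = No


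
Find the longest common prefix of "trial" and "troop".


Word 1: "trial"
Word 2: "troop"
Comparing from start:
  Pos 0: 't' == 't'
  Pos 1: 'r' == 'r'
  Pos 2: 'i' != 'o' (stop)
LCP = "tr" (length 2)


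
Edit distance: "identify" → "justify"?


Word 1: "identify" (length 8)
Word 2: "justify" (length 7)
One optimal edit sequence (insert/delete/substitute each cost 1):
  1. delete 'i'  (+1)
  2. substitute 'd' -> 'j'  (+1)
  3. substitute 'e' -> 'u'  (+1)
  4. substitute 'n' -> 's'  (+1)
  5. keep 't'
  6. keep 'i'
  7. keep 'f'
  8. keep 'y'
Total edit operations: 4
Edit distance = 4


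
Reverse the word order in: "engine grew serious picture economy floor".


Original: "engine grew serious picture economy floor"
Words (1..n): engine | grew | serious | picture | economy | floor
Reversed (n..1): floor | economy | picture | serious | grew | engine
Result = "floor economy picture serious grew engine"


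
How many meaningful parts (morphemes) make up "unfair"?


Word: "unfair"
Morphemes: un- / fair
Each morpheme carries meaning
= 2 morphemes


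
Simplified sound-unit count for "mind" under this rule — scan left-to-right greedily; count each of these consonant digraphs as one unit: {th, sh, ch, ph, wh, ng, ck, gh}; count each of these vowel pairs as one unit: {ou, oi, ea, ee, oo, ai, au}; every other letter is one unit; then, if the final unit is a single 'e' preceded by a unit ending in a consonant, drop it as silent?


Word: "mind" (4 letters)
Left-to-right scan:
  [1] 'm' (letter)
  [2] 'i' (letter)
  [3] 'n' (letter)
  [4] 'd' (letter)
Units from scan: 4
Sound units = 4 units


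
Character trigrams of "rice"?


Word: "rice" (length 4)
Number of trigrams = 4 - 3 + 1 = 2
  Position 0: "ric"
  Position 1: "ice"
Trigrams = "ric", "ice"


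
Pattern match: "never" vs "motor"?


Pattern of "never": [0, 1, 2, 1, 3]
Pattern of "motor": [0, 1, 2, 1, 3]
Patterns match
Same pattern = Yes


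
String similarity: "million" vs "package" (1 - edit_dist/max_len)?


Word 1: "million" (length 7)
Word 2: "package" (length 7)
One optimal edit sequence:
  1. substitute 'm' -> 'p'  (+1)
  2. substitute 'i' -> 'a'  (+1)
  3. substitute 'l' -> 'c'  (+1)
  4. substitute 'l' -> 'k'  (+1)
  5. substitute 'i' -> 'a'  (+1)
  6. substitute 'o' -> 'g'  (+1)
  7. substitute 'n' -> 'e'  (+1)
Edit distance = 7
Max length = max(7, 7) = 7
Similarity = 1 - 7/7
= 0.0000


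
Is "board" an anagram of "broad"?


Word 1: "broad" → sorted: abdor
Word 2: "board" → sorted: abdor
Same letters? abdor == abdor
Anagram = Yes


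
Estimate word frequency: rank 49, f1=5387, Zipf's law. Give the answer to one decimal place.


Zipf's law: f(r) = f(1) / r
f(1) = 5387
f(49) = 5387 / 49
= 109.9 occurrences


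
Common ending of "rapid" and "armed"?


Word 1: "rapid"
Word 2: "armed"
Comparing from end:
  Pos -1: 'd' == 'd'
  Pos -2: 'i' != 'e' (stop)
LCS = "d" (length 1)


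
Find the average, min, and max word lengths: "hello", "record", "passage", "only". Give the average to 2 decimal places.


Lengths: "hello"=5, "record"=6, "passage"=7, "only"=4
Sum = 22, Count = 4
Average = 22/4 = 5.50
= avg=5.50, min=4, max=7


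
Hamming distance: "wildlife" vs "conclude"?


Comparing character by character (same length = 8):
  Pos 0: 'w' vs 'c' !=
  Pos 1: 'i' vs 'o' !=
  Pos 2: 'l' vs 'n' !=
  Pos 3: 'd' vs 'c' !=
  Pos 4: 'l' vs 'l' =
  Pos 5: 'i' vs 'u' !=
  Pos 6: 'f' vs 'd' !=
  Pos 7: 'e' vs 'e' =
Hamming distance = 6


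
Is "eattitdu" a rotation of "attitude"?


Word: "attitude", Candidate: "eattitdu"
Method: check if candidate is substring of word+word
"attitudeattitude" contains "eattitdu"? No
Is rotation = No


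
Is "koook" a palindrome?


Word: "koook"
Reversed: "koook"
Forward == Backward? koook == koook
Palindrome = Yes


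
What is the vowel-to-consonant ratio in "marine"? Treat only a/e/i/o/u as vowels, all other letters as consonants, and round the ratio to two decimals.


Word: "marine"
Vowels (a,e,i,o,u): 3
Consonants: 3
Ratio = 3/3
= 1.00


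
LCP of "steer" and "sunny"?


Word 1: "steer"
Word 2: "sunny"
Comparing from start:
  Pos 0: 's' == 's'
  Pos 1: 't' != 'u' (stop)
LCP = "s" (length 1)


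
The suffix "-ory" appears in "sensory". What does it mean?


Suffix: -ory
Example: sensory (sense + -ory, with a spelling change)
Meaning = relating to / place for


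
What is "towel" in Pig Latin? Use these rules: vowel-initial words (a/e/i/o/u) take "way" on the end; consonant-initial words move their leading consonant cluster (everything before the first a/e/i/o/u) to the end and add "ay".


Word: "towel"
Starts with consonant(s) → move to end, add 'ay'
Consonant cluster: "t"
Pig Latin = "oweltay"


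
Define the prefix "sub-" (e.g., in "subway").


Prefix: sub-
As in: subway -> sub- + way
Meaning = under / below


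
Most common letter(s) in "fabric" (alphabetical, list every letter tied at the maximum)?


Word: "fabric"
Letter counts:
  'a': 1
  'b': 1
  'c': 1
  'f': 1
  'i': 1
  'r': 1
Maximum count = 1
Most frequent = 'a', 'b', 'c', 'f', 'i', 'r' (1 time each)


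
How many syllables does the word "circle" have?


Word: "circle"
Syllable breakdown: cir | cle
Counting: 2 parts
= 2 syllables


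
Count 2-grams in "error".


Word: "error" (length 5)
Number of 2-grams = length - 2 + 1 = 5 - 2 + 1
= 4


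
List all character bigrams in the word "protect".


Word: "protect" (length 7)
Number of bigrams = 7 - 2 + 1 = 6
  Position 0: "pr"
  Position 1: "ro"
  Position 2: "ot"
  Position 3: "te"
  Position 4: "ec"
  Position 5: "ct"
Bigrams = "pr", "ro", "ot", "te", "ec", "ct"


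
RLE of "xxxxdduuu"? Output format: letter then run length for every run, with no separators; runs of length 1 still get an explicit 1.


String: "xxxxdduuu"
Scanning for consecutive runs:
  'x' x 4
  'd' x 2
  'u' x 3
RLE = "x4d2u3"


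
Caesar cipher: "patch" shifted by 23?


Word: "patch"
Shift: 23
Each letter → (letter + shift) mod 26:
  'p' (15) + 23 = 12 → 'm'
  'a' (0) + 23 = 23 → 'x'
  't' (19) + 23 = 16 → 'q'
  'c' (2) + 23 = 25 → 'z'
  'h' (7) + 23 = 4 → 'e'
Result = "mxqze"


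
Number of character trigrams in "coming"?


Word: "coming" (length 6)
Number of 3-grams = length - 3 + 1 = 6 - 3 + 1
= 4


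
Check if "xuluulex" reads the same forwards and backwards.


Word: "xuluulex"
Reversed: "xeluulux"
Forward == Backward? xuluulex != xeluulux
Palindrome = No


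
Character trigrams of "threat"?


Word: "threat" (length 6)
Number of trigrams = 6 - 3 + 1 = 4
  Position 0: "thr"
  Position 1: "hre"
  Position 2: "rea"
  Position 3: "eat"
Trigrams = "thr", "hre", "rea", "eat"


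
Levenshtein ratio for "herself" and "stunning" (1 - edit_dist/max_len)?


Word 1: "herself" (length 7)
Word 2: "stunning" (length 8)
One optimal edit sequence:
  1. insert 's'  (+1)
  2. substitute 'h' -> 't'  (+1)
  3. substitute 'e' -> 'u'  (+1)
  4. substitute 'r' -> 'n'  (+1)
  5. substitute 's' -> 'n'  (+1)
  6. substitute 'e' -> 'i'  (+1)
  7. substitute 'l' -> 'n'  (+1)
  8. substitute 'f' -> 'g'  (+1)
Edit distance = 8
Max length = max(7, 8) = 8
Similarity = 1 - 8/8
= 0.0000


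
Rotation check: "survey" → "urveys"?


Word: "survey", Candidate: "urveys"
Method: check if candidate is substring of word+word
"surveysurvey" contains "urveys"? Yes
Is rotation = Yes


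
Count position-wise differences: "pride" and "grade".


Comparing character by character (same length = 5):
  Pos 0: 'p' vs 'g' !=
  Pos 1: 'r' vs 'r' =
  Pos 2: 'i' vs 'a' !=
  Pos 3: 'd' vs 'd' =
  Pos 4: 'e' vs 'e' =
Hamming distance = 2


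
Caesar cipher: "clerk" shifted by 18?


Word: "clerk"
Shift: 18
Each letter → (letter + shift) mod 26:
  'c' (2) + 18 = 20 → 'u'
  'l' (11) + 18 = 3 → 'd'
  'e' (4) + 18 = 22 → 'w'
  'r' (17) + 18 = 9 → 'j'
  'k' (10) + 18 = 2 → 'c'
Result = "udwjc"


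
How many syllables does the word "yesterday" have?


Word: "yesterday"
Syllable breakdown: yes / ter / day
Counting: 3 parts
= 3 syllables


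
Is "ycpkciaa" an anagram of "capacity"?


Word 1: "capacity" → sorted: aaccipty
Word 2: "ycpkciaa" → sorted: aaccikpy
Same letters? aaccipty != aaccikpy
Anagram = No


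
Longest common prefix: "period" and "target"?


Word 1: "period"
Word 2: "target"
Comparing from start:
  Pos 0: 'p' != 't' (stop)
LCP = "" (length 0)


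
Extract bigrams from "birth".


Word: "birth" (length 5)
Number of bigrams = 5 - 2 + 1 = 4
  Position 0: "bi"
  Position 1: "ir"
  Position 2: "rt"
  Position 3: "th"
Bigrams = "bi", "ir", "rt", "th"


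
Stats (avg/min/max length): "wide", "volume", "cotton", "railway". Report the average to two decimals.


Lengths: "wide"=4, "volume"=6, "cotton"=6, "railway"=7
Sum = 23, Count = 4
Average = 23/4 = 5.75
= avg=5.75, min=4, max=7


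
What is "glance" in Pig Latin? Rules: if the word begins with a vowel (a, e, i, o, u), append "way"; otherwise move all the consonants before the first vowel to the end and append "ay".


Word: "glance"
Starts with consonant(s) → move to end, add 'ay'
Consonant cluster: "gl"
Pig Latin = "anceglay"


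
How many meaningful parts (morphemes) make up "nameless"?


Word: "nameless"
Morphemes: name + -less
Each morpheme carries meaning
= 2 morphemes


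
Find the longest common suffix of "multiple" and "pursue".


Word 1: "multiple"
Word 2: "pursue"
Comparing from end:
  Pos -1: 'e' == 'e'
  Pos -2: 'l' != 'u' (stop)
LCS = "e" (length 1)


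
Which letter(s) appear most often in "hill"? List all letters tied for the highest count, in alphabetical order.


Word: "hill"
Letter counts:
  'h': 1
  'i': 1
  'l': 2
Maximum count = 2
Most frequent = 'l' (2 times each)


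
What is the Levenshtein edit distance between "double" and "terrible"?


Word 1: "double" (length 6)
Word 2: "terrible" (length 8)
One optimal edit sequence (insert/delete/substitute each cost 1):
  1. insert 't'  (+1)
  2. insert 'e'  (+1)
  3. substitute 'd' -> 'r'  (+1)
  4. substitute 'o' -> 'r'  (+1)
  5. substitute 'u' -> 'i'  (+1)
  6. keep 'b'
  7. keep 'l'
  8. keep 'e'
Total edit operations: 5
Edit distance = 5


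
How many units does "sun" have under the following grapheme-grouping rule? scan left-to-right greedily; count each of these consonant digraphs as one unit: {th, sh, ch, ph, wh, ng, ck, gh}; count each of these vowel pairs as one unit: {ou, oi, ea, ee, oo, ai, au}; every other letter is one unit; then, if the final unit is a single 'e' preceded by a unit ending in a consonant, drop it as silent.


Word: "sun" (3 letters)
Left-to-right scan:
  1. 's' (letter)
  2. 'u' (letter)
  3. 'n' (letter)
Units from scan: 3
Sound units = 3 units


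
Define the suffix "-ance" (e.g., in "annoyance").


Suffix: -ance
Example: annoyance = annoy + -ance
Meaning = state of


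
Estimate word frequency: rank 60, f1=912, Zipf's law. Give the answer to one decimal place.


Zipf's law: f(r) = f(1) / r
f(1) = 912
f(60) = 912 / 60
= 15.2 occurrences


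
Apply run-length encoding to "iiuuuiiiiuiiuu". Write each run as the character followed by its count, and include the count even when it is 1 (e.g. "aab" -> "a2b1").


String: "iiuuuiiiiuiiuu"
Scanning for consecutive runs:
  'i' x 2
  'u' x 3
  'i' x 4
  'u' x 1
  'i' x 2
  'u' x 2
RLE = "i2u3i4u1i2u2"


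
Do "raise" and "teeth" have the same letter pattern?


Pattern of "raise": [0, 1, 2, 3, 4]
Pattern of "teeth": [0, 1, 1, 0, 2]
Patterns do not match
Same pattern = No


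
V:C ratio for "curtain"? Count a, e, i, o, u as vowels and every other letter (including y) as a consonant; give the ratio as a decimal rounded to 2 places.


Word: "curtain"
Vowels (a,e,i,o,u): 3
Consonants: 4
Ratio = 3/4
= 0.75


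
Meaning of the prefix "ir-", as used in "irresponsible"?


Prefix: ir-
Example: irresponsible = ir- + responsible
Meaning = not


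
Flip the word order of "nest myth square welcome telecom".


Original: "nest myth square welcome telecom"
Words (1..n): nest | myth | square | welcome | telecom
Reversed (n..1): telecom | welcome | square | myth | nest
Result = "telecom welcome square myth nest"


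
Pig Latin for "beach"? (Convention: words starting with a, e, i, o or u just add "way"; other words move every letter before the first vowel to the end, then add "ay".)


Word: "beach"
Starts with consonant(s) → move to end, add 'ay'
Consonant cluster: "b"
Pig Latin = "eachbay"


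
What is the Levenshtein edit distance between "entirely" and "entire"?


Word 1: "entirely" (length 8)
Word 2: "entire" (length 6)
One optimal edit sequence (insert/delete/substitute each cost 1):
  1. keep 'e'
  2. keep 'n'
  3. keep 't'
  4. keep 'i'
  5. keep 'r'
  6. keep 'e'
  7. delete 'l'  (+1)
  8. delete 'y'  (+1)
Total edit operations: 2
Edit distance = 2


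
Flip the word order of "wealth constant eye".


Original: "wealth constant eye"
Words (1..n): wealth | constant | eye
Reversed (n..1): eye | constant | wealth
Result = "eye constant wealth"


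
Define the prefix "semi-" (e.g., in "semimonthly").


Prefix: semi-
Example: semimonthly = semi- + monthly
Meaning = half


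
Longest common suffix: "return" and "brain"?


Word 1: "return"
Word 2: "brain"
Comparing from end:
  Pos -1: 'n' == 'n'
  Pos -2: 'r' != 'i' (stop)
LCS = "n" (length 1)


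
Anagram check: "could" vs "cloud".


Word 1: "could" → sorted: cdlou
Word 2: "cloud" → sorted: cdlou
Same letters? cdlou == cdlou
Anagram = Yes


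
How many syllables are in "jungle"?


Word: "jungle"
Syllable breakdown: jun · gle
Counting: 2 parts
= 2 syllables


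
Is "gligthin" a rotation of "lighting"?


Word: "lighting", Candidate: "gligthin"
Method: check if candidate is substring of word+word
"lightinglighting" contains "gligthin"? No
Is rotation = No


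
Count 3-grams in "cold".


Word: "cold" (length 4)
Number of 3-grams = length - 3 + 1 = 4 - 3 + 1
= 2


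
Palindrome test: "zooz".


Word: "zooz"
Reversed: "zooz"
Forward == Backward? zooz == zooz
Palindrome = Yes


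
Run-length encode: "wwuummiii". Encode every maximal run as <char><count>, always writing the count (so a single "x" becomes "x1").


String: "wwuummiii"
Scanning for consecutive runs:
  'w' x 2
  'u' x 2
  'm' x 2
  'i' x 3
RLE = "w2u2m2i3"


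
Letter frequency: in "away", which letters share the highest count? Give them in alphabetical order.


Word: "away"
Letter counts:
  'a': 2
  'w': 1
  'y': 1
Maximum count = 2
Most frequent = 'a' (2 times each)


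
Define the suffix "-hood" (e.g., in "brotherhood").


Suffix: -hood
Example: brotherhood = brother + -hood
Meaning = state / condition


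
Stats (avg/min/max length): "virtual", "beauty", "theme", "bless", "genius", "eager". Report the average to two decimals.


Lengths: "virtual"=7, "beauty"=6, "theme"=5, "bless"=5, "genius"=6, "eager"=5
Sum = 34, Count = 6
Average = 34/6 = 5.67
= avg=5.67, min=5, max=7


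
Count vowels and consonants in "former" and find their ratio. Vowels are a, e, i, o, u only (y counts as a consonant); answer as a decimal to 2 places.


Word: "former"
Vowels (a,e,i,o,u): 2
Consonants: 4
Ratio = 2/4
= 0.50


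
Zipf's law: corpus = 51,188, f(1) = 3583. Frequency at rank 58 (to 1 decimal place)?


Zipf's law: f(r) = f(1) / r
f(1) = 3583
f(58) = 3583 / 58
= 61.8 occurrences


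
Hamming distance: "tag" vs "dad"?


Comparing character by character (same length = 3):
  Pos 0: 't' vs 'd' !=
  Pos 1: 'a' vs 'a' =
  Pos 2: 'g' vs 'd' !=
Hamming distance = 2


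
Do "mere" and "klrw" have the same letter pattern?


Pattern of "mere": [0, 1, 2, 1]
Pattern of "klrw": [0, 1, 2, 3]
Patterns do not match
Same pattern = No


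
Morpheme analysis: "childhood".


Word: "childhood"
Morphemes: child | -hood
Each morpheme carries meaning
= 2 morphemes


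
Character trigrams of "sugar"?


Word: "sugar" (length 5)
Number of trigrams = 5 - 3 + 1 = 3
  Position 0: "sug"
  Position 1: "uga"
  Position 2: "gar"
Trigrams = "sug", "uga", "gar"


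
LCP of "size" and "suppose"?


Word 1: "size"
Word 2: "suppose"
Comparing from start:
  Pos 0: 's' == 's'
  Pos 1: 'i' != 'u' (stop)
LCP = "s" (length 1)


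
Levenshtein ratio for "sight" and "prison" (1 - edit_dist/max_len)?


Word 1: "sight" (length 5)
Word 2: "prison" (length 6)
One optimal edit sequence:
  1. insert 'p'  (+1)
  2. substitute 's' -> 'r'  (+1)
  3. keep 'i'
  4. substitute 'g' -> 's'  (+1)
  5. substitute 'h' -> 'o'  (+1)
  6. substitute 't' -> 'n'  (+1)
Edit distance = 5
Max length = max(5, 6) = 6
Similarity = 1 - 5/6
= 0.1667


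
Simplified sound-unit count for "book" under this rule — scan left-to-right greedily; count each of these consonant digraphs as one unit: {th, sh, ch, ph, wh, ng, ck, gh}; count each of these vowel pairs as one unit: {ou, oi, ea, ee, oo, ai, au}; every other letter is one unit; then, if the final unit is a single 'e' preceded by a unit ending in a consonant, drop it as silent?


Word: "book" (4 letters)
Left-to-right scan:
  (1) 'b' (letter)
  (2) 'oo' (vowel-pair)
  (3) 'k' (letter)
Units from scan: 3
Sound units = 3 units


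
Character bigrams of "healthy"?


Word: "healthy" (length 7)
Number of bigrams = 7 - 2 + 1 = 6
  Position 0: "he"
  Position 1: "ea"
  Position 2: "al"
  Position 3: "lt"
  Position 4: "th"
  Position 5: "hy"
Bigrams = "he", "ea", "al", "lt", "th", "hy"


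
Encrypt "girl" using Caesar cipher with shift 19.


Word: "girl"
Shift: 19
Each letter → (letter + shift) mod 26:
  'g' (6) + 19 = 25 → 'z'
  'i' (8) + 19 = 1 → 'b'
  'r' (17) + 19 = 10 → 'k'
  'l' (11) + 19 = 4 → 'e'
Result = "zbke"
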